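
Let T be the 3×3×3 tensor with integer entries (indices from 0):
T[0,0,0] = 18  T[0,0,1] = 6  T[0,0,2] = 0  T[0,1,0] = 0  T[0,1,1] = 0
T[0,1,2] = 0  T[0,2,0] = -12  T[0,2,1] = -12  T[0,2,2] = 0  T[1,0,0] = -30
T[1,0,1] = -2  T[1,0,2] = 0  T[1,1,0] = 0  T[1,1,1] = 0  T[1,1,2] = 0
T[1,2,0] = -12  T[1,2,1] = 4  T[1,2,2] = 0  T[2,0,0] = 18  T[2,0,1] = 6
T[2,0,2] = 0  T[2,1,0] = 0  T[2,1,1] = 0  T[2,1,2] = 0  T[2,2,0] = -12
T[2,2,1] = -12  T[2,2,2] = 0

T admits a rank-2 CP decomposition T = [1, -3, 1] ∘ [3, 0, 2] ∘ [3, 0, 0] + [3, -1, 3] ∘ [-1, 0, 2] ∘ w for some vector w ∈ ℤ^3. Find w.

Subtract the known terms from T to get the rank-1 residual R = [3, -1, 3] ∘ [-1, 0, 2] ∘ w, so R[i,j,k] = a[i]·b[j]·w[k]. Pick indices with nonzero a[0]·b[0] = (3)·(-1) = -3. Only the fibre through (0,0,·) is needed: R[0,0,:] = T[0,0,:] − Σₗ aₗ[0]bₗ[0]cₗ = [18, 6, 0] − (1)·(3)·[3, 0, 0] = [9, 6, 0]. Then w[k] = R[0,0,k] / -3 for each k, giving w = [9, 6, 0] / -3 = [-3, -2, 0].

w = [-3, -2, 0]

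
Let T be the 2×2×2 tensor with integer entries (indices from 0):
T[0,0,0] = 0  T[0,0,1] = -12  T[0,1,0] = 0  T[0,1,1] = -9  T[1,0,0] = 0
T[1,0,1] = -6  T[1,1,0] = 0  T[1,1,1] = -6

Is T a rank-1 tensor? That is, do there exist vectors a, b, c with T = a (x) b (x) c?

No

The mode-1 unfolding of T (rows indexed by i, columns by (j,k) = (0,0), (0,1), (1,0), (1,1)) is [[0, -12, 0, -9], [0, -6, 0, -6]].
There the 2×2 minor on rows i ∈ {0, 1}, columns (j,k) ∈ {(0,1), (1,1)} is det [[-12, -9], [-6, -6]] = 18 ≠ 0, so this unfolding has rank ≥ 2; CP rank is at least every unfolding rank, so rank(T) ≥ 2.
In particular rank(T) ≥ 2 > 1, so T is not rank-1.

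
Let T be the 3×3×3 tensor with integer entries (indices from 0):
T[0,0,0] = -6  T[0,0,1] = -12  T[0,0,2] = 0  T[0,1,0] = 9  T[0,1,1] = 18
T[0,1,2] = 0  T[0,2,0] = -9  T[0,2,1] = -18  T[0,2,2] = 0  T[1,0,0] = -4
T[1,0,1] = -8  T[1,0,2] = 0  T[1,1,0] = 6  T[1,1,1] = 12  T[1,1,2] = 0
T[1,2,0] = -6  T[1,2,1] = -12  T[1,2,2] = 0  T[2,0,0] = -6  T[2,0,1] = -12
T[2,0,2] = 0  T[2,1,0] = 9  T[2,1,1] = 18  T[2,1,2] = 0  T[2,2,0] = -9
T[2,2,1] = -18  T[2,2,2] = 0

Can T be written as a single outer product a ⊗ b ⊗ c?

The mode-1 fibre T[:,0,0] = [-6, -4, -6] gives a = [3, 2, 3] (primitive direction); the mode-2 fibre T[0,:,0] = [-6, 9, -9] gives b = [2, -3, 3]; then c[k] = T[0,0,k] / (a[0]·b[0]) = [-6, -12, 0] / 6 = [-1, -2, 0].
Expanding [3, 2, 3] ⊗ [2, -3, 3] ⊗ [-1, -2, 0] reproduces all 27 entries of T, so T = [3, 2, 3] ⊗ [2, -3, 3] ⊗ [-1, -2, 0] and rank(T) ≤ 1.
Equivalently every frontal slice T[:,:,k] is c[k] times the rank-1 matrix [3, 2, 3] ⊗ [2, -3, 3]. So T has rank 1 (it is nonzero).

Yes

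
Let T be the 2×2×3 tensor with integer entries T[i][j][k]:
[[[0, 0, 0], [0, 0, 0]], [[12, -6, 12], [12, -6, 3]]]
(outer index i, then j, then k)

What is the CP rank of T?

2

Lower bound: the mode-2 unfolding of T (rows indexed by j, columns by (i,k) = (0,0), (0,1), (0,2), (1,0), (1,1), (1,2)) is [[0, 0, 0, 12, -6, 12], [0, 0, 0, 12, -6, 3]].
There the 2×2 minor on rows j ∈ {0, 1}, columns (i,k) ∈ {(1,0), (1,2)} is det [[12, 12], [12, 3]] = -108 ≠ 0, so this unfolding has rank ≥ 2; CP rank is at least every unfolding rank, so rank(T) ≥ 2. (This is only a lower bound: in general the CP rank may exceed every unfolding rank, so we still need to exhibit 2 rank-1 terms summing to T.)
Upper bound — finding two terms. Every mode-1 slice of T is a multiple of one matrix: T[i,:,:] = a[i]·M with a = (0, 1) and M = [[12, -6, 12], [12, -6, 3]] (rows indexed by j, columns by k). So it suffices to write M as a sum of two rank-1 matrices.
Splitting M by its rows (j = 0, 1), M = (1, 0)(12, -6, 12)ᵀ + (0, 1)(12, -6, 3)ᵀ.
Hence T = (0, 1) ⊗ (1, 0) ⊗ (12, -6, 12) + (0, 1) ⊗ (0, 1) ⊗ (12, -6, 3), so rank(T) ≤ 2.
These bounds meet, so rank(T) = 2.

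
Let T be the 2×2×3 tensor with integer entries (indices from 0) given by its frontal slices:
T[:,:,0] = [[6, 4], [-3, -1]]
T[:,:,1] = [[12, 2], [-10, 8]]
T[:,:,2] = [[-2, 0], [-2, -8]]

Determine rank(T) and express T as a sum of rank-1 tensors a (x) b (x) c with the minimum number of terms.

Lower bound: the mode-3 unfolding of T (rows indexed by k, columns by (i,j) = (0,0), (0,1), (1,0), (1,1)) is [[6, 4, -3, -1], [12, 2, -10, 8], [-2, 0, -2, -8]].
There the 3×3 minor on rows k ∈ {0, 1, 2}, columns (i,j) ∈ {(0,0), (0,1), (1,0)} is det [[6, 4, -3], [12, 2, -10], [-2, 0, -2]] = 140 ≠ 0, so this unfolding has rank ≥ 3; CP rank is at least every unfolding rank, so rank(T) ≥ 3. (This is only a lower bound: in general the CP rank may exceed every unfolding rank, so we still need to exhibit 3 rank-1 terms summing to T.)
Upper bound: T is a sum of 3 rank-1 terms, T = [1, -2] (x) [1, -1] (x) [0, 4, -2] + [1, -1] (x) [2, 1] (x) [2, 2, 2] + [2, 1] (x) [1, 1] (x) [1, 2, -2] (one valid choice — decompositions are not unique — normalised so each a, b is primitive with positive first nonzero entry; check it by expanding all entries), so rank(T) ≤ 3.
These bounds meet, so rank(T) = 3.
Check entry T[1,1,2] = -8: (-2)·(-1)·(-2) + (-1)·(1)·(2) + (1)·(1)·(-2) = -8.

rank(T) = 3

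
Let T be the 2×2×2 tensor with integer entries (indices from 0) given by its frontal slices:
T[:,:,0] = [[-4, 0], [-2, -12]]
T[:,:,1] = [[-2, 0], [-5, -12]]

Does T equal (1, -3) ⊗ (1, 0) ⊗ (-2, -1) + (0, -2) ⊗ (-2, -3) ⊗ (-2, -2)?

No

Reconstruct entry (0,0,0) from the claimed factors: Σₗ aₗ[0]bₗ[0]cₗ[0] = (1)·(1)·(-2) + (0)·(-2)·(-2) = -2, but T[0,0,0] = -4. The claim is false.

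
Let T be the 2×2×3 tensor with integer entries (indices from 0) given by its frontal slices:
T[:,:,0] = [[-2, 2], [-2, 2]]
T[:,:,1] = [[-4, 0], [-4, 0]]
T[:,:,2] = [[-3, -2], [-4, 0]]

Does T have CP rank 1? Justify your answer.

The mode-3 unfolding of T (rows indexed by k, columns by (i,j) = (0,0), (0,1), (1,0), (1,1)) is [[-2, 2, -2, 2], [-4, 0, -4, 0], [-3, -2, -4, 0]].
There the 3×3 minor on rows k ∈ {0, 1, 2}, columns (i,j) ∈ {(0,0), (0,1), (1,0)} is det [[-2, 2, -2], [-4, 0, -4], [-3, -2, -4]] = -8 ≠ 0, so this unfolding has rank ≥ 3; CP rank is at least every unfolding rank, so rank(T) ≥ 3.
In particular rank(T) ≥ 3 > 1, so T is not rank-1.

No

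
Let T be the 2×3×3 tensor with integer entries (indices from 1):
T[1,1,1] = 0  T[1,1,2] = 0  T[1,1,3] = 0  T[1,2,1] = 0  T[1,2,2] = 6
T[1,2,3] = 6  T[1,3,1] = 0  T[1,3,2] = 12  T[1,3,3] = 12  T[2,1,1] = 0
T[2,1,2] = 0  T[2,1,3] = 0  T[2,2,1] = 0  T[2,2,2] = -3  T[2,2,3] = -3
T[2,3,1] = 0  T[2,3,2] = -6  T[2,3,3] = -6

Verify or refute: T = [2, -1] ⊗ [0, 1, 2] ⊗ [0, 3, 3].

Reconstruct entrywise from the claimed factors. For example, T[1,2,1] = 0 and Σₗ aₗ[1]bₗ[2]cₗ[1] = (2)·(1)·(0) = 0; checking all 18 entries, every one matches. The claim holds.

Yes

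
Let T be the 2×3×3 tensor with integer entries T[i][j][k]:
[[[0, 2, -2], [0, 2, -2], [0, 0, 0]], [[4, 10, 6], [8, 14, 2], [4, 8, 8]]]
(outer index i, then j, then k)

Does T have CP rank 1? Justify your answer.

The mode-3 unfolding of T (rows indexed by k, columns by (i,j) = (0,0), (0,1), (0,2), (1,0), (1,1), (1,2)) is [[0, 0, 0, 4, 8, 4], [2, 2, 0, 10, 14, 8], [-2, -2, 0, 6, 2, 8]].
There the 3×3 minor on rows k ∈ {0, 1, 2}, columns (i,j) ∈ {(0,0), (1,0), (1,1)} is det [[0, 4, 8], [2, 10, 14], [-2, 6, 2]] = 128 ≠ 0, so this unfolding has rank ≥ 3; CP rank is at least every unfolding rank, so rank(T) ≥ 3.
In particular rank(T) ≥ 3 > 1, so T is not rank-1.

No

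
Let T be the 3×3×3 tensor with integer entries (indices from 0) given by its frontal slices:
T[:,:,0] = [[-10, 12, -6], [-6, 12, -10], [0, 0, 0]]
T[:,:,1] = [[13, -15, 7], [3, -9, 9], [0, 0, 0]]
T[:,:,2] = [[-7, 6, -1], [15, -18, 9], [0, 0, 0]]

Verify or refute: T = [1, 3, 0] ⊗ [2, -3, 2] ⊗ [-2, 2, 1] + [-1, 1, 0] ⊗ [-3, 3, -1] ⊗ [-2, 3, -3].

Yes

Reconstruct entrywise from the claimed factors. For example, T[2,0,1] = 0 and Σₗ aₗ[2]bₗ[0]cₗ[1] = (0)·(2)·(2) + (0)·(-3)·(3) = 0; checking all 27 entries, every one matches. The claim holds.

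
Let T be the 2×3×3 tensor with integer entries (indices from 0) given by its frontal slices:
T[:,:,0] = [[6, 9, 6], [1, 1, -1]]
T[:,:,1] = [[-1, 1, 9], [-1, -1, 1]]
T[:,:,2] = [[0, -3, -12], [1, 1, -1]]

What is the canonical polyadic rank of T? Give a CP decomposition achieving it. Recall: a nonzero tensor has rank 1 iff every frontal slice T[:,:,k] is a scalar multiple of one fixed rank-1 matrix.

rank(T) = 2

Lower bound: the mode-3 unfolding of T (rows indexed by k, columns by (i,j) = (0,0), (0,1), (0,2), (1,0), (1,1), (1,2)) is [[6, 9, 6, 1, 1, -1], [-1, 1, 9, -1, -1, 1], [0, -3, -12, 1, 1, -1]].
There the 2×2 minor on rows k ∈ {0, 1}, columns (i,j) ∈ {(0,0), (0,1)} is det [[6, 9], [-1, 1]] = 15 ≠ 0, so this unfolding has rank ≥ 2; CP rank is at least every unfolding rank, so rank(T) ≥ 2. (Flattening ranks never certify an upper bound on CP rank; for that we must actually write T with 2 rank-1 terms.)
Upper bound — finding two terms. Write S_k = T[:,:,k] for the frontal slices: S₀ = [[6, 9, 6], [1, 1, -1]], S₁ = [[-1, 1, 9], [-1, -1, 1]], S₂ = [[0, -3, -12], [1, 1, -1]].
If T = a₁ ∘ b₁ ∘ c₁ + a₂ ∘ b₂ ∘ c₂ then each S_k = c₁[k]·a₁b₁ᵀ + c₂[k]·a₂b₂ᵀ. S₀ and S₁ are linearly independent, so a₁b₁ᵀ and a₂b₂ᵀ must span the same plane of matrices: they are the rank-1 matrices of the form x·S₀ + y·S₁.
The 2×2 minor of x·S₀ + y·S₁ on rows {0,1}, columns {0,1} is −3·x² + xy + 2·y² = −(3·x + 2·y)(x − y), vanishing at (x:y) = (2:-3) and (1:1).
M₁ = 2·S₀ − 3·S₁ = [[15, 15, -15], [5, 5, -5]] = 5·(3, 1)(1, 1, -1)ᵀ and M₂ = S₀ + S₁ = [[5, 10, 15], [0, 0, 0]] = 5·(1, 0)(1, 2, 3)ᵀ, so take a₁ = (3, 1), b₁ = (1, 1, -1), a₂ = (1, 0), b₂ = (1, 2, 3).
Each slice is an integer combination of E₁ = a₁b₁ᵀ and E₂ = a₂b₂ᵀ: S₀ = E₁ + 3·E₂, S₁ = −E₁ + 2·E₂, S₂ = E₁ − 3·E₂; reading off coefficients, c₁ = (1, -1, 1) and c₂ = (3, 2, -3).
Hence T = (3, 1) ∘ (1, 1, -1) ∘ (1, -1, 1) + (1, 0) ∘ (1, 2, 3) ∘ (3, 2, -3), so rank(T) ≤ 2.
These bounds meet, so rank(T) = 2.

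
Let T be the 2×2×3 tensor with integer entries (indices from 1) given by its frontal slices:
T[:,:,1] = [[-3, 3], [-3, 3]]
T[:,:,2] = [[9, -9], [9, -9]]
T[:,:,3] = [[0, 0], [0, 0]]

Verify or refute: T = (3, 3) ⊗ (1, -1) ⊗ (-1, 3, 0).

Yes

Reconstruct entrywise from the claimed factors. For example, T[2,1,2] = 9 and Σₗ aₗ[2]bₗ[1]cₗ[2] = (3)·(1)·(3) = 9; checking all 12 entries, every one matches. The claim holds.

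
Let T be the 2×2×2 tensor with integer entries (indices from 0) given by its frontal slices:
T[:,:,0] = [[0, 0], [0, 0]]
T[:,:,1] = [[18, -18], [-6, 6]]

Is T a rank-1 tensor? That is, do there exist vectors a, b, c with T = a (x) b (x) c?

Yes

If T = a (x) b (x) c then every fibre of T is a multiple of the corresponding factor, so read the factors off the fibres through the nonzero entry T[0,0,1] = 18.
The mode-1 fibre T[:,0,1] = [18, -6] gives a = [3, -1] (primitive direction); the mode-2 fibre T[0,:,1] = [18, -18] gives b = [1, -1]; then c[k] = T[0,0,k] / (a[0]·b[0]) = [0, 18] / 3 = [0, 6].
Expanding [3, -1] (x) [1, -1] (x) [0, 6] reproduces all 8 entries of T, so T = [3, -1] (x) [1, -1] (x) [0, 6] and rank(T) ≤ 1.
Equivalently every frontal slice T[:,:,k] is c[k] times the rank-1 matrix [3, -1] (x) [1, -1]. So T has rank 1 (it is nonzero).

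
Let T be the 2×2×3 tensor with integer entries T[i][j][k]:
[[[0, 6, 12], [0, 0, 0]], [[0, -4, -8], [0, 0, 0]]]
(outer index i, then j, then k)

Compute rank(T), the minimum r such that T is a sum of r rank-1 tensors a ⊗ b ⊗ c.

1

Lower bound: T ≠ 0 (e.g. T[0,0,1] = 6), so rank(T) ≥ 1.
Upper bound: if T = a ⊗ b ⊗ c then every fibre of T is a multiple of the corresponding factor, so read the factors off the fibres through the nonzero entry T[0,0,1] = 6.
The mode-1 fibre T[:,0,1] = [6, -4] gives a = [3, -2] (primitive direction); the mode-2 fibre T[0,:,1] = [6, 0] gives b = [1, 0]; then c[k] = T[0,0,k] / (a[0]·b[0]) = [0, 6, 12] / 3 = [0, 2, 4].
Expanding [3, -2] ⊗ [1, 0] ⊗ [0, 2, 4] reproduces all 12 entries of T, so T = [3, -2] ⊗ [1, 0] ⊗ [0, 2, 4] and rank(T) ≤ 1.
These bounds meet, so rank(T) = 1.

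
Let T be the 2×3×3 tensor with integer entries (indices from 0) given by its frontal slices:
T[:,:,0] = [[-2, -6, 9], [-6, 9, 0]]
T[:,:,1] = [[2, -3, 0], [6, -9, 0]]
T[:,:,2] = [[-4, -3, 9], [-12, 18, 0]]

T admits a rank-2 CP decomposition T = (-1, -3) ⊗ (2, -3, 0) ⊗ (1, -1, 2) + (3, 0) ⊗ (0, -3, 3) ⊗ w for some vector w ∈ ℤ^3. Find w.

w = (1, 0, 1)

Subtract the known terms from T to get the rank-1 residual R = (3, 0) ⊗ (0, -3, 3) ⊗ w, so R[i,j,k] = a[i]·b[j]·w[k]. Pick indices with nonzero a[0]·b[1] = (3)·(-3) = -9. Only the fibre through (0,1,·) is needed: R[0,1,:] = T[0,1,:] − Σₗ aₗ[0]bₗ[1]cₗ = [-6, -3, -3] − (-1)·(-3)·(1, -1, 2) = [-9, 0, -9]. Then w[k] = R[0,1,k] / -9 for each k, giving w = [-9, 0, -9] / -9 = (1, 0, 1).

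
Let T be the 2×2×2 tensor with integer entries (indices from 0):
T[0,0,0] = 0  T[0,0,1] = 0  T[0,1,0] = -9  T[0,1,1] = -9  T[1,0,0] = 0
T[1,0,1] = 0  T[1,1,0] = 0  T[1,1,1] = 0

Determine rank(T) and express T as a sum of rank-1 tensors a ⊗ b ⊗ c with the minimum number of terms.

Lower bound: T ≠ 0 (e.g. T[0,1,0] = -9), so rank(T) ≥ 1.
Upper bound: the mode-1 fibre T[:,1,0] = [-9, 0] gives a = (1, 0) (primitive direction); the mode-2 fibre T[0,:,0] = [0, -9] gives b = (0, 1); then c[k] = T[0,1,k] / (a[0]·b[1]) = [-9, -9] / 1 = (-9, -9).
Expanding (1, 0) ⊗ (0, 1) ⊗ (-9, -9) reproduces all 8 entries of T, so T = (1, 0) ⊗ (0, 1) ⊗ (-9, -9) and rank(T) ≤ 1.
These bounds meet, so rank(T) = 1.

rank(T) = 1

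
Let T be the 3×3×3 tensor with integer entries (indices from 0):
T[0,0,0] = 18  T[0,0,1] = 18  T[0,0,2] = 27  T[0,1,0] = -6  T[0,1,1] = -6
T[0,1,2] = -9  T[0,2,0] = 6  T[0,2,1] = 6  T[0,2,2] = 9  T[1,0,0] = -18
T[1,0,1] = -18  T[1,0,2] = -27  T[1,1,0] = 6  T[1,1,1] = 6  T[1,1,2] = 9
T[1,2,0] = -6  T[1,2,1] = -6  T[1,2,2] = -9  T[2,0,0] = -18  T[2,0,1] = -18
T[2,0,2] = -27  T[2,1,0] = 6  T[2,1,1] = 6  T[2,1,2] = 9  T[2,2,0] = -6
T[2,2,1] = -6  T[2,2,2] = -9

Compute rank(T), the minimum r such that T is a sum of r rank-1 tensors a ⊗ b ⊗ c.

Lower bound: T ≠ 0 (e.g. T[0,0,0] = 18), so rank(T) ≥ 1.
Upper bound: the mode-1 fibre T[:,0,0] = [18, -18, -18] gives a = (1, -1, -1) (primitive direction); the mode-2 fibre T[0,:,0] = [18, -6, 6] gives b = (3, -1, 1); then c[k] = T[0,0,k] / (a[0]·b[0]) = [18, 18, 27] / 3 = (6, 6, 9).
Expanding (1, -1, -1) ⊗ (3, -1, 1) ⊗ (6, 6, 9) reproduces all 27 entries of T, so T = (1, -1, -1) ⊗ (3, -1, 1) ⊗ (6, 6, 9) and rank(T) ≤ 1.
These bounds meet, so rank(T) = 1.

1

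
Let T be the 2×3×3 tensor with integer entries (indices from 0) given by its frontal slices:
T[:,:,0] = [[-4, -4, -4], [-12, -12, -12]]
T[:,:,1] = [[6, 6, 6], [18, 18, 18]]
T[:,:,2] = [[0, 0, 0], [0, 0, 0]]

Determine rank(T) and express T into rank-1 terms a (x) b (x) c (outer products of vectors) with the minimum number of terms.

rank(T) = 1

Lower bound: T ≠ 0 (e.g. T[0,0,0] = -4), so rank(T) ≥ 1.
Upper bound: if T = a (x) b (x) c then every fibre of T is a multiple of the corresponding factor, so read the factors off the fibres through the nonzero entry T[0,0,0] = -4.
The mode-1 fibre T[:,0,0] = [-4, -12] gives a = [1, 3] (primitive direction); the mode-2 fibre T[0,:,0] = [-4, -4, -4] gives b = [1, 1, 1]; then c[k] = T[0,0,k] / (a[0]·b[0]) = [-4, 6, 0] / 1 = [-4, 6, 0].
Expanding [1, 3] (x) [1, 1, 1] (x) [-4, 6, 0] reproduces all 18 entries of T, so T = [1, 3] (x) [1, 1, 1] (x) [-4, 6, 0] and rank(T) ≤ 1.
These bounds meet, so rank(T) = 1.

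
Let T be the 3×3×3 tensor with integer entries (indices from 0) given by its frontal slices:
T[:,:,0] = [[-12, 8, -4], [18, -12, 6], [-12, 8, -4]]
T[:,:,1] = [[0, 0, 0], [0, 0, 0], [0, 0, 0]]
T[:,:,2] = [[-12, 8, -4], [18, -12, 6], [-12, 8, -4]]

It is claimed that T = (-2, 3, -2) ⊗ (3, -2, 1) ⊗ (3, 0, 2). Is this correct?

No

Reconstruct entry (0,0,0) from the claimed factors: Σₗ aₗ[0]bₗ[0]cₗ[0] = (-2)·(3)·(3) = -18, but T[0,0,0] = -12. The claim is false.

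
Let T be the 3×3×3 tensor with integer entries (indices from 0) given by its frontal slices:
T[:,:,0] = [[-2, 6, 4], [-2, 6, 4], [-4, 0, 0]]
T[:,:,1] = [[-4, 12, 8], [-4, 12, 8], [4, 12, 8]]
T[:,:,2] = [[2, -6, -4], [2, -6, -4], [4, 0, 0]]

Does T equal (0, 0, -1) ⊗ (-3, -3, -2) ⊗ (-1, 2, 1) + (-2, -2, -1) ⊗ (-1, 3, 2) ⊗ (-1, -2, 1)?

Reconstruct entrywise from the claimed factors. For example, T[0,0,2] = 2 and Σₗ aₗ[0]bₗ[0]cₗ[2] = (0)·(-3)·(1) + (-2)·(-1)·(1) = 2; checking all 27 entries, every one matches. The claim holds.

Yes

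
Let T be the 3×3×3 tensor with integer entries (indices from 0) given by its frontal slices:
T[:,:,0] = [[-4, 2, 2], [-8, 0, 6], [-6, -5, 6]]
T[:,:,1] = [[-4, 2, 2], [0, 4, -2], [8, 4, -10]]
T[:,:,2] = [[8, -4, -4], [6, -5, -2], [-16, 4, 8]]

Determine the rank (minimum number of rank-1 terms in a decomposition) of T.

Lower bound: the mode-2 unfolding of T (rows indexed by j, columns by (i,k) = (0,0), (0,1), (0,2), (1,0), (1,1), (1,2), (2,0), (2,1), (2,2)) is [[-4, -4, 8, -8, 0, 6, -6, 8, -16], [2, 2, -4, 0, 4, -5, -5, 4, 4], [2, 2, -4, 6, -2, -2, 6, -10, 8]].
There the 3×3 minor on rows j ∈ {0, 1, 2}, columns (i,k) ∈ {(0,0), (1,0), (2,0)} is det [[-4, -8, -6], [2, 0, -5], [2, 6, 6]] = -16 ≠ 0, so this unfolding has rank ≥ 3; CP rank is at least every unfolding rank, so rank(T) ≥ 3. (Flattening ranks never certify an upper bound on CP rank; for that we must actually write T with 3 rank-1 terms.)
Upper bound: T is a sum of 3 rank-1 terms, T = [0, 0, 1] ⊗ [2, -1, 0] ⊗ [-1, -2, -2] + [0, 1, 2] ⊗ [2, 1, -2] ⊗ [-2, 2, -1] + [1, 1, -1] ⊗ [2, -1, -1] ⊗ [-2, -2, 4] (written with every a and b primitive with positive leading entry and the scale carried by c; CP decompositions are not unique, and this one is verified by expanding entrywise), so rank(T) ≤ 3.
These bounds meet, so rank(T) = 3.

3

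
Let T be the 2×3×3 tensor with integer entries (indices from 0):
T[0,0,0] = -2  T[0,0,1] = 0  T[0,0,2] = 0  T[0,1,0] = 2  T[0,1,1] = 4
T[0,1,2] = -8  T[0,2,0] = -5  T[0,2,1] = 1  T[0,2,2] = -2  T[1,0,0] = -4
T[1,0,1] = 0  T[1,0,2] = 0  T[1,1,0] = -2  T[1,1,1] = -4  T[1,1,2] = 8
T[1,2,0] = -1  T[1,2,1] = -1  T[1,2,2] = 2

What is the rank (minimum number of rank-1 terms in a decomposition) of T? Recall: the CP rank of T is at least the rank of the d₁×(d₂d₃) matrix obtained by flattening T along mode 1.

3

Lower bound: in the mode-2 unfolding of T (rows indexed by j, columns by (i,k)) the 3×3 minor on rows j ∈ {0, 1, 2}, columns (i,k) ∈ {(0,0), (0,1), (1,0)} is det [[-2, 0, -4], [2, 4, -2], [-5, 1, -1]] = -84 ≠ 0, so that unfolding has rank ≥ 3 and hence rank(T) ≥ 3 (CP rank is at least every unfolding rank, though it can be larger).
Upper bound: T is a sum of 3 rank-1 terms, T = [1, -1] ⊗ [1, -1, -1] ⊗ [0, -2, 4] + [1, -1] ⊗ [2, 2, -1] ⊗ [1, 1, -2] + [2, 1] ⊗ [1, 0, 1] ⊗ [-2, 0, 0] (one valid choice — decompositions are not unique — normalised so each a, b is primitive with positive first nonzero entry; check it by expanding all entries), so rank(T) ≤ 3.
These bounds meet, so rank(T) = 3.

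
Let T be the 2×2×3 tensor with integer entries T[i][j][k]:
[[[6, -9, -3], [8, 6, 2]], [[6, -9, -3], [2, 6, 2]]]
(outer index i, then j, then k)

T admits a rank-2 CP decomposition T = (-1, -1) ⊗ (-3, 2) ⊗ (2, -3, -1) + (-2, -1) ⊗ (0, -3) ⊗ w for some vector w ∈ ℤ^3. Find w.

w = (2, 0, 0)

Subtract the known terms from T to get the rank-1 residual R = (-2, -1) ⊗ (0, -3) ⊗ w, so R[i,j,k] = a[i]·b[j]·w[k]. Pick indices with nonzero a[0]·b[1] = (-2)·(-3) = 6. Only the fibre through (0,1,·) is needed: R[0,1,:] = T[0,1,:] − Σₗ aₗ[0]bₗ[1]cₗ = [8, 6, 2] − (-1)·(2)·(2, -3, -1) = [12, 0, 0]. Then w[k] = R[0,1,k] / 6 for each k, giving w = [12, 0, 0] / 6 = (2, 0, 0).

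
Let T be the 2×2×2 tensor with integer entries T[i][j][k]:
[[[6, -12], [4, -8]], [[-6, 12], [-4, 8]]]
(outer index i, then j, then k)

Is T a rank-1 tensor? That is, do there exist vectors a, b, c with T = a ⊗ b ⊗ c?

Yes

If T = a ⊗ b ⊗ c then every fibre of T is a multiple of the corresponding factor, so read the factors off the fibres through the nonzero entry T[0,0,0] = 6.
The mode-1 fibre T[:,0,0] = [6, -6] gives a = [1, -1] (primitive direction); the mode-2 fibre T[0,:,0] = [6, 4] gives b = [3, 2]; then c[k] = T[0,0,k] / (a[0]·b[0]) = [6, -12] / 3 = [2, -4].
Expanding [1, -1] ⊗ [3, 2] ⊗ [2, -4] reproduces all 8 entries of T, so T = [1, -1] ⊗ [3, 2] ⊗ [2, -4] and rank(T) ≤ 1.
Equivalently every frontal slice T[:,:,k] is c[k] times the rank-1 matrix [1, -1] ⊗ [3, 2]. So T has rank 1 (it is nonzero).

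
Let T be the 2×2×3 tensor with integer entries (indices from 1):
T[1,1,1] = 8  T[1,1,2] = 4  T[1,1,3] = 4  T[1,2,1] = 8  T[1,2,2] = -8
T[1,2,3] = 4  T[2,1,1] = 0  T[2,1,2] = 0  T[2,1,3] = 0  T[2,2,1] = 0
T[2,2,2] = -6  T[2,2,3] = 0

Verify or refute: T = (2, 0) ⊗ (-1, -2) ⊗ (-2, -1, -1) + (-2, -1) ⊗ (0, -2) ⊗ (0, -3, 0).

No

Reconstruct entry (1,1,1) from the claimed factors: Σₗ aₗ[1]bₗ[1]cₗ[1] = (2)·(-1)·(-2) + (-2)·(0)·(0) = 4, but T[1,1,1] = 8. The claim is false.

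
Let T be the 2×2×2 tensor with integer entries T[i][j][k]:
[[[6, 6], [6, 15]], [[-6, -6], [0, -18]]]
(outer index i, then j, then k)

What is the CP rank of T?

Lower bound: the mode-3 unfolding of T (rows indexed by k, columns by (i,j) = (0,0), (0,1), (1,0), (1,1)) is [[6, 6, -6, 0], [6, 15, -6, -18]].
There the 2×2 minor on rows k ∈ {0, 1}, columns (i,j) ∈ {(0,0), (0,1)} is det [[6, 6], [6, 15]] = 54 ≠ 0, so this unfolding has rank ≥ 2; CP rank is at least every unfolding rank, so rank(T) ≥ 2. (Flattening ranks never certify an upper bound on CP rank; for that we must actually write T with 2 rank-1 terms.)
Upper bound — finding two terms. Write S_k = T[:,:,k] for the frontal slices: S₀ = [[6, 6], [-6, 0]], S₁ = [[6, 15], [-6, -18]].
If T = a₁ (x) b₁ (x) c₁ + a₂ (x) b₂ (x) c₂ then each S_k = c₁[k]·a₁b₁ᵀ + c₂[k]·a₂b₂ᵀ. S₀ and S₁ are linearly independent, so a₁b₁ᵀ and a₂b₂ᵀ must span the same plane of matrices: they are the rank-1 matrices of the form x·S₀ + y·S₁.
det(x·S₀ + y·S₁) is 36·x² + 18·xy − 18·y² = 18·(2·x − y)(x + y), vanishing at (x:y) = (1:2) and (1:-1).
M₁ = S₀ + 2·S₁ = [[18, 36], [-18, -36]] = 18·[1, -1][1, 2]ᵀ and M₂ = S₀ − S₁ = [[0, -9], [0, 18]] = (-9)·[1, -2][0, 1]ᵀ, so take a₁ = [1, -1], b₁ = [1, 2], a₂ = [1, -2], b₂ = [0, 1].
Each slice is an integer combination of E₁ = a₁b₁ᵀ and E₂ = a₂b₂ᵀ: S₀ = 6·E₁ − 6·E₂, S₁ = 6·E₁ + 3·E₂; reading off coefficients, c₁ = [6, 6] and c₂ = [-6, 3].
Hence T = [1, -1] (x) [1, 2] (x) [6, 6] + [1, -2] (x) [0, 1] (x) [-6, 3], so rank(T) ≤ 2.
These bounds meet, so rank(T) = 2.

2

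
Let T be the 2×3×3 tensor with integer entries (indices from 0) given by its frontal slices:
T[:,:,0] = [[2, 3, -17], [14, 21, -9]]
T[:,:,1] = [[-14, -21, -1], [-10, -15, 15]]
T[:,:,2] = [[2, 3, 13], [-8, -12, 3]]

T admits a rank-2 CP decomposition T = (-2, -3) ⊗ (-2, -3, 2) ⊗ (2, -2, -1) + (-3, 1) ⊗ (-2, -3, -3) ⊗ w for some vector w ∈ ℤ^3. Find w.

w = (-1, -1, 1)

Subtract the known terms from T to get the rank-1 residual R = (-3, 1) ⊗ (-2, -3, -3) ⊗ w, so R[i,j,k] = a[i]·b[j]·w[k]. Pick indices with nonzero a[0]·b[0] = (-3)·(-2) = 6. Only the fibre through (0,0,·) is needed: R[0,0,:] = T[0,0,:] − Σₗ aₗ[0]bₗ[0]cₗ = [2, -14, 2] − (-2)·(-2)·(2, -2, -1) = [-6, -6, 6]. Then w[k] = R[0,0,k] / 6 for each k, giving w = [-6, -6, 6] / 6 = (-1, -1, 1).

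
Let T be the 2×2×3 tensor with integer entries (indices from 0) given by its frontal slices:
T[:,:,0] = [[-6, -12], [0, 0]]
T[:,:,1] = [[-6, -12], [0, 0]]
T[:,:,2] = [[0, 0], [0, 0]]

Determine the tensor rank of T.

1

Lower bound: T ≠ 0 (e.g. T[0,0,0] = -6), so rank(T) ≥ 1.
Upper bound: the mode-1 fibre T[:,0,0] = [-6, 0] gives a = [1, 0] (primitive direction); the mode-2 fibre T[0,:,0] = [-6, -12] gives b = [1, 2]; then c[k] = T[0,0,k] / (a[0]·b[0]) = [-6, -6, 0] / 1 = [-6, -6, 0].
Expanding [1, 0] ⊗ [1, 2] ⊗ [-6, -6, 0] reproduces all 12 entries of T, so T = [1, 0] ⊗ [1, 2] ⊗ [-6, -6, 0] and rank(T) ≤ 1.
These bounds meet, so rank(T) = 1.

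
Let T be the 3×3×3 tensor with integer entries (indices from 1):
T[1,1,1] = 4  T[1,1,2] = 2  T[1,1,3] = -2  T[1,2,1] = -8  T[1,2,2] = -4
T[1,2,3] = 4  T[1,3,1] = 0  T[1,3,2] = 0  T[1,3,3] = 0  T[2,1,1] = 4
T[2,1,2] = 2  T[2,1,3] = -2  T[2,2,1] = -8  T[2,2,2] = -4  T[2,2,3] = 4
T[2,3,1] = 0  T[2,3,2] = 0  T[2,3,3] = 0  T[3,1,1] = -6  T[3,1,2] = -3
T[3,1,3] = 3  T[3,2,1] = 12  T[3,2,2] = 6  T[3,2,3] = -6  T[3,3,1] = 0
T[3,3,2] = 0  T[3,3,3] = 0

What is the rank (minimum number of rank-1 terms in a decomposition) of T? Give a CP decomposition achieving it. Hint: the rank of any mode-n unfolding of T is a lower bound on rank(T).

Lower bound: T ≠ 0 (e.g. T[1,1,1] = 4), so rank(T) ≥ 1.
Upper bound: if T = a (x) b (x) c then every fibre of T is a multiple of the corresponding factor, so read the factors off the fibres through the nonzero entry T[1,1,1] = 4.
The mode-1 fibre T[:,1,1] = [4, 4, -6] gives a = [2, 2, -3] (primitive direction); the mode-2 fibre T[1,:,1] = [4, -8, 0] gives b = [1, -2, 0]; then c[k] = T[1,1,k] / (a[1]·b[1]) = [4, 2, -2] / 2 = [2, 1, -1].
Expanding [2, 2, -3] (x) [1, -2, 0] (x) [2, 1, -1] reproduces all 27 entries of T, so T = [2, 2, -3] (x) [1, -2, 0] (x) [2, 1, -1] and rank(T) ≤ 1.
These bounds meet, so rank(T) = 1.

rank(T) = 1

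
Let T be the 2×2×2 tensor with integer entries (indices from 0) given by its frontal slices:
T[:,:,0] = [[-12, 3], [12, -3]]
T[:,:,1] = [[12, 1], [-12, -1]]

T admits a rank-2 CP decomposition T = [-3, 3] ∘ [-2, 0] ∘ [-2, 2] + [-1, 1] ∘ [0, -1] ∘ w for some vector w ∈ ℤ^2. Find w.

Subtract the known terms from T to get the rank-1 residual R = [-1, 1] ∘ [0, -1] ∘ w, so R[i,j,k] = a[i]·b[j]·w[k]. Pick indices with nonzero a[0]·b[1] = (-1)·(-1) = 1. Only the fibre through (0,1,·) is needed: R[0,1,:] = T[0,1,:] − Σₗ aₗ[0]bₗ[1]cₗ = [3, 1] − (-3)·(0)·[-2, 2] = [3, 1]. Then w[k] = R[0,1,k] / 1 for each k, giving w = [3, 1] / 1 = [3, 1].

w = [3, 1]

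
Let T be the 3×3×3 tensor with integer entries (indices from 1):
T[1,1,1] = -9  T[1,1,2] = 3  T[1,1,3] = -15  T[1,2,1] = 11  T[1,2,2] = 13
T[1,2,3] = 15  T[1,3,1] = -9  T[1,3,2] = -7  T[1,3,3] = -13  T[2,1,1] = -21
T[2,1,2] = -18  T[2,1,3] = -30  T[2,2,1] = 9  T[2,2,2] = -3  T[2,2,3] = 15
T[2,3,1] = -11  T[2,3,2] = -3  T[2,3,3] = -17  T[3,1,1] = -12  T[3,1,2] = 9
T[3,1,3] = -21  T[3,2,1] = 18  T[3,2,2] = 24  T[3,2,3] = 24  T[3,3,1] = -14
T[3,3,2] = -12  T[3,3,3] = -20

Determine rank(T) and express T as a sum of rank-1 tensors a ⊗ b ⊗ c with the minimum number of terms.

Lower bound: the mode-1 unfolding of T (rows indexed by i, columns by (j,k) = (1,1), (1,2), (1,3), (2,1), (2,2), (2,3), (3,1), (3,2), (3,3)) is [[-9, 3, -15, 11, 13, 15, -9, -7, -13], [-21, -18, -30, 9, -3, 15, -11, -3, -17], [-12, 9, -21, 18, 24, 24, -14, -12, -20]].
There the 2×2 minor on rows i ∈ {1, 2}, columns (j,k) ∈ {(1,1), (1,2)} is det [[-9, 3], [-21, -18]] = 225 ≠ 0, so this unfolding has rank ≥ 2; CP rank is at least every unfolding rank, so rank(T) ≥ 2. (Unfolding ranks only ever bound the CP rank from below — rank(T) can be strictly larger than all of them — so the matching upper bound has to come from an explicit 2-term decomposition.)
Upper bound — finding two terms. Write S_k = T[:,:,k] for the frontal slices: S₁ = [[-9, 11, -9], [-21, 9, -11], [-12, 18, -14]], S₂ = [[3, 13, -7], [-18, -3, -3], [9, 24, -12]], S₃ = [[-15, 15, -13], [-30, 15, -17], [-21, 24, -20]].
If T = a₁ ⊗ b₁ ⊗ c₁ + a₂ ⊗ b₂ ⊗ c₂ then each S_k = c₁[k]·a₁b₁ᵀ + c₂[k]·a₂b₂ᵀ. S₁ and S₂ are linearly independent, so a₁b₁ᵀ and a₂b₂ᵀ must span the same plane of matrices: they are the rank-1 matrices of the form x·S₁ + y·S₂.
The 2×2 minor of x·S₁ + y·S₂ on rows {1,2}, columns {1,2} is 150·x² + 525·xy + 225·y² = 75·(x + 3·y)(2·x + y), vanishing at (x:y) = (3:-1) and (1:-2).
M₁ = 3·S₁ − S₂ = [[-30, 20, -20], [-45, 30, -30], [-45, 30, -30]] = (-5)·[2, 3, 3][3, -2, 2]ᵀ and M₂ = S₁ − 2·S₂ = [[-15, -15, 5], [15, 15, -5], [-30, -30, 10]] = (-5)·[1, -1, 2][3, 3, -1]ᵀ, so take a₁ = [2, 3, 3], b₁ = [3, -2, 2], a₂ = [1, -1, 2], b₂ = [3, 3, -1].
Each slice is an integer combination of E₁ = a₁b₁ᵀ and E₂ = a₂b₂ᵀ: S₁ = −2·E₁ + E₂, S₂ = −E₁ + 3·E₂, S₃ = −3·E₁ + E₂; reading off coefficients, c₁ = [-2, -1, -3] and c₂ = [1, 3, 1].
Hence T = [2, 3, 3] ⊗ [3, -2, 2] ⊗ [-2, -1, -3] + [1, -1, 2] ⊗ [3, 3, -1] ⊗ [1, 3, 1], so rank(T) ≤ 2.
These bounds meet, so rank(T) = 2.

rank(T) = 2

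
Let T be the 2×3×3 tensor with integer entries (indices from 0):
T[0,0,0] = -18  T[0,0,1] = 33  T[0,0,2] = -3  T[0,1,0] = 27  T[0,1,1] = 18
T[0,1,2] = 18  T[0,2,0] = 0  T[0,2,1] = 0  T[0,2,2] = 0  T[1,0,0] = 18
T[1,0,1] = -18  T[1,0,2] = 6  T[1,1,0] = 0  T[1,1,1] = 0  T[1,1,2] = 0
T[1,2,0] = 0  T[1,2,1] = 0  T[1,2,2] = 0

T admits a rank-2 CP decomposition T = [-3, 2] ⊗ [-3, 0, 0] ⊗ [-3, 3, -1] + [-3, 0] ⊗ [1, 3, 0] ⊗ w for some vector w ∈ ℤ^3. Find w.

w = [-3, -2, -2]

Subtract the known terms from T to get the rank-1 residual R = [-3, 0] ⊗ [1, 3, 0] ⊗ w, so R[i,j,k] = a[i]·b[j]·w[k]. Pick indices with nonzero a[0]·b[0] = (-3)·(1) = -3. Only the fibre through (0,0,·) is needed: R[0,0,:] = T[0,0,:] − Σₗ aₗ[0]bₗ[0]cₗ = [-18, 33, -3] − (-3)·(-3)·[-3, 3, -1] = [9, 6, 6]. Then w[k] = R[0,0,k] / -3 for each k, giving w = [9, 6, 6] / -3 = [-3, -2, -2].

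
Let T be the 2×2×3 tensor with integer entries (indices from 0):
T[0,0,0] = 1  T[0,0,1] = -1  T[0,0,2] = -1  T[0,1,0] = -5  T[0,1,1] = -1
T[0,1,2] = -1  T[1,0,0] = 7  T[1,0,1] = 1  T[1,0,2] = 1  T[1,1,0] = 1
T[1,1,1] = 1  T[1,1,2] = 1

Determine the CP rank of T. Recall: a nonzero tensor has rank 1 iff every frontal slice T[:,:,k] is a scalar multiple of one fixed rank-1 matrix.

2

Lower bound: the mode-3 unfolding of T (rows indexed by k, columns by (i,j) = (0,0), (0,1), (1,0), (1,1)) is [[1, -5, 7, 1], [-1, -1, 1, 1], [-1, -1, 1, 1]].
There the 2×2 minor on rows k ∈ {0, 1}, columns (i,j) ∈ {(0,0), (0,1)} is det [[1, -5], [-1, -1]] = -6 ≠ 0, so this unfolding has rank ≥ 2; CP rank is at least every unfolding rank, so rank(T) ≥ 2. (Unfolding ranks only ever bound the CP rank from below — rank(T) can be strictly larger than all of them — so the matching upper bound has to come from an explicit 2-term decomposition.)
Upper bound — finding two terms. Write S_k = T[:,:,k] for the frontal slices: S₀ = [[1, -5], [7, 1]], S₁ = [[-1, -1], [1, 1]], S₂ = [[-1, -1], [1, 1]].
If T = a₁ ⊗ b₁ ⊗ c₁ + a₂ ⊗ b₂ ⊗ c₂ then each S_k = c₁[k]·a₁b₁ᵀ + c₂[k]·a₂b₂ᵀ. S₀ and S₁ are linearly independent, so a₁b₁ᵀ and a₂b₂ᵀ must span the same plane of matrices: they are the rank-1 matrices of the form x·S₀ + y·S₁.
det(x·S₀ + y·S₁) is 36·x² + 12·xy = 12·(3·x + y)(x), vanishing at (x:y) = (1:-3) and (0:1).
M₁ = S₀ − 3·S₁ = [[4, -2], [4, -2]] = 2·[1, 1][2, -1]ᵀ and M₂ = S₁ = [[-1, -1], [1, 1]] = −[1, -1][1, 1]ᵀ, so take a₁ = [1, 1], b₁ = [2, -1], a₂ = [1, -1], b₂ = [1, 1].
Each slice is an integer combination of E₁ = a₁b₁ᵀ and E₂ = a₂b₂ᵀ: S₀ = 2·E₁ − 3·E₂, S₁ = −E₂, S₂ = −E₂; reading off coefficients, c₁ = [2, 0, 0] and c₂ = [-3, -1, -1].
Hence T = [1, 1] ⊗ [2, -1] ⊗ [2, 0, 0] + [1, -1] ⊗ [1, 1] ⊗ [-3, -1, -1], so rank(T) ≤ 2.
These bounds meet, so rank(T) = 2.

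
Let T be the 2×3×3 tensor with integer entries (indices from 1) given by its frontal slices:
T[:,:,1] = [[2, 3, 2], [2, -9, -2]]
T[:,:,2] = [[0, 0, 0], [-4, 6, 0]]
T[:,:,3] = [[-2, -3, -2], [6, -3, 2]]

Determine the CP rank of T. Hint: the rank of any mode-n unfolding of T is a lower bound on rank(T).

2

Lower bound: the mode-3 unfolding of T (rows indexed by k, columns by (i,j) = (1,1), (1,2), (1,3), (2,1), (2,2), (2,3)) is [[2, 3, 2, 2, -9, -2], [0, 0, 0, -4, 6, 0], [-2, -3, -2, 6, -3, 2]].
There the 2×2 minor on rows k ∈ {1, 2}, columns (i,j) ∈ {(1,1), (2,1)} is det [[2, 2], [0, -4]] = -8 ≠ 0, so this unfolding has rank ≥ 2; CP rank is at least every unfolding rank, so rank(T) ≥ 2. (Flattening ranks never certify an upper bound on CP rank; for that we must actually write T with 2 rank-1 terms.)
Upper bound — finding two terms. Write S_k = T[:,:,k] for the frontal slices: S₁ = [[2, 3, 2], [2, -9, -2]], S₂ = [[0, 0, 0], [-4, 6, 0]], S₃ = [[-2, -3, -2], [6, -3, 2]].
If T = a₁ ⊗ b₁ ⊗ c₁ + a₂ ⊗ b₂ ⊗ c₂ then each S_k = c₁[k]·a₁b₁ᵀ + c₂[k]·a₂b₂ᵀ. S₁ and S₂ are linearly independent, so a₁b₁ᵀ and a₂b₂ᵀ must span the same plane of matrices: they are the rank-1 matrices of the form x·S₁ + y·S₂.
The 2×2 minor of x·S₁ + y·S₂ on rows {1,2}, columns {1,2} is −24·x² + 24·xy = (-24)·(x − y)(x), vanishing at (x:y) = (1:1) and (0:1).
M₁ = S₁ + S₂ = [[2, 3, 2], [-2, -3, -2]] = [1, -1][2, 3, 2]ᵀ and M₂ = S₂ = [[0, 0, 0], [-4, 6, 0]] = (-2)·[0, 1][2, -3, 0]ᵀ, so take a₁ = [1, -1], b₁ = [2, 3, 2], a₂ = [0, 1], b₂ = [2, -3, 0].
Each slice is an integer combination of E₁ = a₁b₁ᵀ and E₂ = a₂b₂ᵀ: S₁ = E₁ + 2·E₂, S₂ = −2·E₂, S₃ = −E₁ + 2·E₂; reading off coefficients, c₁ = [1, 0, -1] and c₂ = [2, -2, 2].
Hence T = [1, -1] ⊗ [2, 3, 2] ⊗ [1, 0, -1] + [0, 1] ⊗ [2, -3, 0] ⊗ [2, -2, 2], so rank(T) ≤ 2.
These bounds meet, so rank(T) = 2.
Check entry T[1,1,1] = 2: (1)·(2)·(1) + (0)·(2)·(2) = 2.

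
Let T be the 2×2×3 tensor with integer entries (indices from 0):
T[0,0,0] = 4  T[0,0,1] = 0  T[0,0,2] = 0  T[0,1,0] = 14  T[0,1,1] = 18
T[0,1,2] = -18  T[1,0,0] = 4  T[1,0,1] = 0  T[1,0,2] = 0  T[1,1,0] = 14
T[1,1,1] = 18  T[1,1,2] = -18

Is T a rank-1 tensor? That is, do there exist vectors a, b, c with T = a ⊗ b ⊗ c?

The mode-2 unfolding of T (rows indexed by j, columns by (i,k) = (0,0), (0,1), (0,2), (1,0), (1,1), (1,2)) is [[4, 0, 0, 4, 0, 0], [14, 18, -18, 14, 18, -18]].
There the 2×2 minor on rows j ∈ {0, 1}, columns (i,k) ∈ {(0,0), (0,1)} is det [[4, 0], [14, 18]] = 72 ≠ 0, so this unfolding has rank ≥ 2; CP rank is at least every unfolding rank, so rank(T) ≥ 2.
In particular rank(T) ≥ 2 > 1, so T is not rank-1.

No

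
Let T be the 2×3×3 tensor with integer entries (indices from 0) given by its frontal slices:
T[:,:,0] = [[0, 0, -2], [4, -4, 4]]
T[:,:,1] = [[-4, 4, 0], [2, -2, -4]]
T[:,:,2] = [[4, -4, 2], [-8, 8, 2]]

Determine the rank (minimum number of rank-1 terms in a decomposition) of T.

3

Lower bound: the mode-3 unfolding of T (rows indexed by k, columns by (i,j) = (0,0), (0,1), (0,2), (1,0), (1,1), (1,2)) is [[0, 0, -2, 4, -4, 4], [-4, 4, 0, 2, -2, -4], [4, -4, 2, -8, 8, 2]].
There the 3×3 minor on rows k ∈ {0, 1, 2}, columns (i,j) ∈ {(0,0), (0,2), (1,0)} is det [[0, -2, 4], [-4, 0, 2], [4, 2, -8]] = 16 ≠ 0, so this unfolding has rank ≥ 3; CP rank is at least every unfolding rank, so rank(T) ≥ 3. (Unfolding ranks only ever bound the CP rank from below — rank(T) can be strictly larger than all of them — so the matching upper bound has to come from an explicit 3-term decomposition.)
Upper bound: T is a sum of 3 rank-1 terms, T = [0, 1] ⊗ [1, -1, -1] ⊗ [-2, 4, -4] + [1, -1] ⊗ [2, -2, 1] ⊗ [-2, 0, 2] + [2, 1] ⊗ [1, -1, 0] ⊗ [2, -2, 0] (one valid choice — decompositions are not unique — normalised so each a, b is primitive with positive first nonzero entry; check it by expanding all entries), so rank(T) ≤ 3.
These bounds meet, so rank(T) = 3.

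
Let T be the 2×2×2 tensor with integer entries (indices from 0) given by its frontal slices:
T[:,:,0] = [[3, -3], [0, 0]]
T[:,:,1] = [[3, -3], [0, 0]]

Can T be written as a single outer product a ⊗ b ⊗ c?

Yes

The mode-1 fibre T[:,0,0] = [3, 0] gives a = [1, 0] (primitive direction); the mode-2 fibre T[0,:,0] = [3, -3] gives b = [1, -1]; then c[k] = T[0,0,k] / (a[0]·b[0]) = [3, 3] / 1 = [3, 3].
Expanding [1, 0] ⊗ [1, -1] ⊗ [3, 3] reproduces all 8 entries of T, so T = [1, 0] ⊗ [1, -1] ⊗ [3, 3] and rank(T) ≤ 1.
Equivalently every frontal slice T[:,:,k] is c[k] times the rank-1 matrix [1, 0] ⊗ [1, -1]. So T has rank 1 (it is nonzero).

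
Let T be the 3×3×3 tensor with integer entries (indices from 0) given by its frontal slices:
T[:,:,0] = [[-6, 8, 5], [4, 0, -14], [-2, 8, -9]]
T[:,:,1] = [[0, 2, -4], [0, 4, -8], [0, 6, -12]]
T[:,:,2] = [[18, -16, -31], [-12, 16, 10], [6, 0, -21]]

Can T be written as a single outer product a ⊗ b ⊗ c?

The mode-3 unfolding of T (rows indexed by k, columns by (i,j) = (0,0), (0,1), (0,2), (1,0), (1,1), (1,2), (2,0), (2,1), (2,2)) is [[-6, 8, 5, 4, 0, -14, -2, 8, -9], [0, 2, -4, 0, 4, -8, 0, 6, -12], [18, -16, -31, -12, 16, 10, 6, 0, -21]].
There the 2×2 minor on rows k ∈ {0, 1}, columns (i,j) ∈ {(0,0), (0,1)} is det [[-6, 8], [0, 2]] = -12 ≠ 0, so this unfolding has rank ≥ 2; CP rank is at least every unfolding rank, so rank(T) ≥ 2.
In particular rank(T) ≥ 2 > 1, so T is not rank-1.

No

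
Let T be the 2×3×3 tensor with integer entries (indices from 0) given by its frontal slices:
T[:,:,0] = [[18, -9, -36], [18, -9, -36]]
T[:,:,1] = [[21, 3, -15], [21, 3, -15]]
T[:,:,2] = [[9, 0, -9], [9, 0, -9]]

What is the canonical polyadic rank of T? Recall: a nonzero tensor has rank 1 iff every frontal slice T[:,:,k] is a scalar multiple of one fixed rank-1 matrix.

Lower bound: the mode-3 unfolding of T (rows indexed by k, columns by (i,j) = (0,0), (0,1), (0,2), (1,0), (1,1), (1,2)) is [[18, -9, -36, 18, -9, -36], [21, 3, -15, 21, 3, -15], [9, 0, -9, 9, 0, -9]].
There the 2×2 minor on rows k ∈ {0, 1}, columns (i,j) ∈ {(0,0), (0,1)} is det [[18, -9], [21, 3]] = 243 ≠ 0, so this unfolding has rank ≥ 2; CP rank is at least every unfolding rank, so rank(T) ≥ 2. (Unfolding ranks only ever bound the CP rank from below — rank(T) can be strictly larger than all of them — so the matching upper bound has to come from an explicit 2-term decomposition.)
Upper bound — finding two terms. Every mode-1 slice of T is a multiple of one matrix: T[i,:,:] = a[i]·M with a = (1, 1) and M = [[18, 21, 9], [-9, 3, 0], [-36, -15, -9]] (rows indexed by j, columns by k). So it suffices to write M as a sum of two rank-1 matrices.
The rows of M satisfy (row 0) = 2·(row 1) − (row 2), so splitting by rows, M = (2, 1, 0)(-9, 3, 0)ᵀ + (-1, 0, 1)(-36, -15, -9)ᵀ.
Hence T = (1, 1) ⊗ (2, 1, 0) ⊗ (-9, 3, 0) + (1, 1) ⊗ (-1, 0, 1) ⊗ (-36, -15, -9), so rank(T) ≤ 2.
These bounds meet, so rank(T) = 2.
Check entry T[1,0,0] = 18: (1)·(2)·(-9) + (1)·(-1)·(-36) = 18.

2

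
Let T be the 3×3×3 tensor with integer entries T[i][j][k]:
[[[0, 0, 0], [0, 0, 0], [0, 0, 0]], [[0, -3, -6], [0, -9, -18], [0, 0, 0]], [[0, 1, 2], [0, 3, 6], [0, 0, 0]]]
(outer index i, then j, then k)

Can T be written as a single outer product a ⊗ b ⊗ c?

The mode-1 fibre T[:,0,1] = [0, -3, 1] gives a = [0, 3, -1] (primitive direction); the mode-2 fibre T[1,:,1] = [-3, -9, 0] gives b = [1, 3, 0]; then c[k] = T[1,0,k] / (a[1]·b[0]) = [0, -3, -6] / 3 = [0, -1, -2].
Expanding [0, 3, -1] ⊗ [1, 3, 0] ⊗ [0, -1, -2] reproduces all 27 entries of T, so T = [0, 3, -1] ⊗ [1, 3, 0] ⊗ [0, -1, -2] and rank(T) ≤ 1.
Equivalently every frontal slice T[:,:,k] is c[k] times the rank-1 matrix [0, 3, -1] ⊗ [1, 3, 0]. So T has rank 1 (it is nonzero).

Yes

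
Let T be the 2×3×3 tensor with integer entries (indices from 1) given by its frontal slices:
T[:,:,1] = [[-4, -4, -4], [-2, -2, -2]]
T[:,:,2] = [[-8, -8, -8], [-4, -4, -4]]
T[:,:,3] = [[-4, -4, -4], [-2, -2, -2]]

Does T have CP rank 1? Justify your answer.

Yes

The mode-1 fibre T[:,1,1] = [-4, -2] gives a = [2, 1] (primitive direction); the mode-2 fibre T[1,:,1] = [-4, -4, -4] gives b = [1, 1, 1]; then c[k] = T[1,1,k] / (a[1]·b[1]) = [-4, -8, -4] / 2 = [-2, -4, -2].
Expanding [2, 1] ⊗ [1, 1, 1] ⊗ [-2, -4, -2] reproduces all 18 entries of T, so T = [2, 1] ⊗ [1, 1, 1] ⊗ [-2, -4, -2] and rank(T) ≤ 1.
Equivalently every frontal slice T[:,:,k] is c[k] times the rank-1 matrix [2, 1] ⊗ [1, 1, 1]. So T has rank 1 (it is nonzero).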